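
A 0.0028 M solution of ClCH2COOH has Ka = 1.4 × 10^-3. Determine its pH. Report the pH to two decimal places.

pH = 2.85

ClCH2COOH ⇌ ClCH2COO- + H+
From the ICE table, Ka = x²/(0.0028 − x) = 1.4 × 10^-3.
Here C₀/Ka ≈ 2, so the small-x approximation fails. Use the quadratic:
x = [−0.0014 + √(0.0014² + 1.57e-05)]/2 = 1.40 × 10^-3 M
pH = −log(1.40 × 10^-3) = 2.85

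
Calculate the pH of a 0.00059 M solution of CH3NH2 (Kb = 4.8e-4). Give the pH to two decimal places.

pH = 10.54

CH3NH2 + H2O ⇌ CH3NH3+ + OH-
From the ICE table, Kb = x²/(0.00059 − x) = 4.8 × 10^-4.
Here C₀/Kb ≈ 1.23, so the small-x approximation fails. Use the quadratic:
x = [−0.00048 + √(0.00048² + 1.13e-06)]/2 = 3.44 × 10^-4 M
pOH = 3.46, so pH = 14.00 − pOH = 10.54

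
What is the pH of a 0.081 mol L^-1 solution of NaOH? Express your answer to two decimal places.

pH = 12.91

NaOH is a strong base; [OH-] = 0.081 M.
pOH = -log(0.081) = 1.09
pH = 14.00 - 1.09 = 12.91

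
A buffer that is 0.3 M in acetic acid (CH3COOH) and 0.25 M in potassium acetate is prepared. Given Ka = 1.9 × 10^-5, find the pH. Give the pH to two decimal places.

pH = 4.64

pKa = −log(1.9 × 10^-5) = 4.721
Henderson–Hasselbalch: pH = pKa + log([CH3COO-]/[CH3COOH]) = 4.721 + log(0.25/0.3)
pH = 4.721 + (-0.079) = 4.64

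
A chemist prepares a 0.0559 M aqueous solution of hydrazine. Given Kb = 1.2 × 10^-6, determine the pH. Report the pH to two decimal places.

N2H4 + H2O ⇌ N2H5+ + OH-
From the ICE table, Kb = [OH-]²/(0.0559 − [OH-]) = 1.2 × 10^-6.
Since Kb ≪ C₀, [OH-] ≈ √(Kb·C₀) = 2.59 × 10^-4 M.
pOH = −log(2.59 × 10^-4) = 3.59; pH = 14.00 − 3.59 = 10.41

pH = 10.41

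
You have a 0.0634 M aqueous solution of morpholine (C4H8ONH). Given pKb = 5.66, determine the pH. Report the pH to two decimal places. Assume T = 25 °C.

C4H8ONH + H2O ⇌ C4H8ONH2+ + OH-
Kb = 10^(−5.66) = 2.19 × 10^-6
From the ICE table, Kb = x²/(0.0634 − x) = 2.19 × 10^-6.
Assume x ≪ 0.0634: x ≈ √(2.19 × 10^-6 × 0.0634) = 3.73 × 10^-4 M
(x/C₀ = 0.59% < 5%, so the approximation holds.)
pOH = −log(3.73 × 10^-4) = 3.43; pH = 14.00 − 3.43 = 10.57

pH = 10.57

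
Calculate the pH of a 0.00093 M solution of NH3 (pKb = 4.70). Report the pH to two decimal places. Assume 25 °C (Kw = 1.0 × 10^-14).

pH = 10.10

NH3 + H2O ⇌ NH4+ + OH-
Kb = 10^(−4.70) = 2.00 × 10^-5
Kb = [OH-]²/(0.00093 − [OH-]) = 2.00 × 10^-5
The 5% rule fails; solving [OH-]² + Kb·[OH-] − Kb·C₀ = 0 exactly:
[OH-] = (−Kb + √(Kb² + 4·Kb·C₀))/2 = 1.27 × 10^-4 M
pOH = 3.90, so pH = 14.00 − pOH = 10.10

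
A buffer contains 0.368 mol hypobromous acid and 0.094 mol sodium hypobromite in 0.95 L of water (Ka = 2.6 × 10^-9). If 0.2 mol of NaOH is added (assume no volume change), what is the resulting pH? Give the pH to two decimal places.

After neutralization: n(HOBr) = 0.168 mol, n(OBr-) = 0.294 mol.
pKa = −log(2.6 × 10^-9) = 8.585
Henderson–Hasselbalch with mole ratio 0.294/0.168: pH = 8.585 + (+0.243)

pH = 8.83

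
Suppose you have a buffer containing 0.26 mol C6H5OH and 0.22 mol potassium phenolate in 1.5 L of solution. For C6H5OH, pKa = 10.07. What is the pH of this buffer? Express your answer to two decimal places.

pH = 10.00

Using pH = pKa + log([base]/[acid]) with [base]/[acid] = 0.22/0.26:
pH = 10.07 + (-0.073) = 10.00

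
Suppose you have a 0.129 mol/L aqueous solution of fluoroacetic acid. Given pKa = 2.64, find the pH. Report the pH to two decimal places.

FCH2COOH ⇌ FCH2COO- + H+
Ka = 10^(−2.64) = 2.29 × 10^-3
Ka = x²/(0.129 − x) = 2.29 × 10^-3
x is not negligible relative to C₀; solve x² + 0.00229·x − 0.000295 = 0.
x = [−0.00229 + √(0.00229² + 0.00118)]/2 = 1.61 × 10^-2 M
pH = −log[H+] = −log(1.61 × 10^-2) = 1.79

pH = 1.79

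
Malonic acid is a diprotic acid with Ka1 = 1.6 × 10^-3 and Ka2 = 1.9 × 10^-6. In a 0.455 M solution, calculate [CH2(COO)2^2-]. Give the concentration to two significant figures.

First ionization gives [H+] ≈ [CH2(COOH)COO-] = 2.62 × 10^-2 M.
Second step: Ka2 = [H+][CH2(COO)2^2-]/[CH2(COOH)COO-] ≈ [CH2(COO)2^2-] (since [H+] ≈ [CH2(COOH)COO-]).
So [CH2(COO)2^2-] ≈ Ka2.

1.9 × 10^-6 M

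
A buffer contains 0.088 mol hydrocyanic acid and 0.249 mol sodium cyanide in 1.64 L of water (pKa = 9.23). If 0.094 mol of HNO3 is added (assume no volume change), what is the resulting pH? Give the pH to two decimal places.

After neutralization: n(HCN) = 0.182 mol, n(CN-) = 0.155 mol.
pH = pKa + log([A⁻]/[HA]) = 9.23 + log(0.155/0.182) = 9.23 -0.070

pH = 9.16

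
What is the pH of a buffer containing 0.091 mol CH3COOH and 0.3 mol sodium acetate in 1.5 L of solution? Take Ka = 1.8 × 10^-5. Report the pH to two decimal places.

pKa = −log(1.8 × 10^-5) = 4.745
Using pH = pKa + log([base]/[acid]) with [base]/[acid] = 0.3/0.091:
pH = 4.745 + (+0.518) = 5.26

pH = 5.26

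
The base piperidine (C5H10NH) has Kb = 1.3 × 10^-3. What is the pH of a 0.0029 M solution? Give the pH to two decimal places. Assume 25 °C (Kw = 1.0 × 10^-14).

C5H10NH + H2O ⇌ C5H10NH2+ + OH-
From the ICE table, Kb = [OH-]²/(0.0029 − [OH-]) = 1.3 × 10^-3.
[OH-] is not negligible relative to C₀; solve [OH-]² + 0.0013·[OH-] − 3.77e-06 = 0.
[OH-] = [−0.0013 + √(0.0013² + 1.51e-05)]/2 = 1.40 × 10^-3 M
pOH = −log(1.40 × 10^-3) = 2.85; pH = 14.00 − 2.85 = 11.15

pH = 11.15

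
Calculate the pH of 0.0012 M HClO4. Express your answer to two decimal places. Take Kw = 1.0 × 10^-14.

pH = 2.92

HClO4 is a strong acid and dissociates completely, so [H+] = 0.0012 M.
pH = -log(0.0012) = 2.92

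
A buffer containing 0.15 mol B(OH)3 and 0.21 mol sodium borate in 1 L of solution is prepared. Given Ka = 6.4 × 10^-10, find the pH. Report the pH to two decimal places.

pKa = −log(6.4 × 10^-10) = 9.194
Using pH = pKa + log([base]/[acid]) with [base]/[acid] = 0.21/0.15:
pH = 9.194 + (+0.146) = 9.34

pH = 9.34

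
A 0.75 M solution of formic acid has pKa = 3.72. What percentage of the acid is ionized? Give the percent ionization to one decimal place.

1.6%

HCOOH ⇌ HCOO- + H+; let x = [H+] at equilibrium.
Ka = 10^(−3.72) = 1.91 × 10^-4
x ≈ √(Ka·C₀) = √(1.91 × 10^-4 × 0.75) = 1.20 × 10^-2 M
Fraction ionized = 1.20 × 10^-2 / 0.75 = 0.0160 → 1.6%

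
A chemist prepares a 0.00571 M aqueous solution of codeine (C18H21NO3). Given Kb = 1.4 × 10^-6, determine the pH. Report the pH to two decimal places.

pH = 9.95

C18H21NO3 + H2O ⇌ C18H22NO3+ + OH-
Kb = x²/(0.00571 − x) = 1.4 × 10^-6
Neglecting x in the denominator: x = √(1.4 × 10^-6 × 0.00571) = 8.94 × 10^-5 M
Check: 1.6% ionized — well under 5%, approximation valid.
pOH = 4.05, so pH = 14.00 − pOH = 9.95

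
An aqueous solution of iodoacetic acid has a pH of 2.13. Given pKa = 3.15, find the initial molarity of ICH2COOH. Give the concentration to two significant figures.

C₀ = 8.5 × 10^-2 M

[H+] = 10^(-2.13) = 7.41 × 10^-3 M = x
Ka = 10^(−3.15) = 7.08 × 10^-4
Ka = x²/(C₀ − x) ⇒ C₀ = x + x²/Ka
C₀ = 7.41 × 10^-3 + (7.41 × 10^-3)²/(7.08 × 10^-4) = 8.50 × 10^-2 M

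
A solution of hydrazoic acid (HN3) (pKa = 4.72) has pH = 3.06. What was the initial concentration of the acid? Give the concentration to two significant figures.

[H+] = 10^(-3.06) = 8.71 × 10^-4 M = x
Ka = 10^(−4.72) = 1.91 × 10^-5
Ka = x²/(C₀ − x) ⇒ C₀ = x + x²/Ka
C₀ = 8.71 × 10^-4 + (8.71 × 10^-4)²/(1.91 × 10^-5) = 4.06 × 10^-2 M

C₀ = 4.1 × 10^-2 M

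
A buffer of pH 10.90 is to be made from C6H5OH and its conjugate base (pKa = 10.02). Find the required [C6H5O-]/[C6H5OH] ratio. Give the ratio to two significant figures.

pH = pKa + log(r) ⇒ log(r) = 10.90 − 10.02 = +0.88
r = [C6H5O-]/[C6H5OH] = 10^(+0.88) = 7.59

ratio = 7.6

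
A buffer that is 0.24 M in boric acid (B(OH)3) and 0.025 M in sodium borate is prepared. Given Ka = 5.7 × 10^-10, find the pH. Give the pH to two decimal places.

pH = 8.26

pKa = −log(5.7 × 10^-10) = 9.244
pH = pKa + log([A⁻]/[HA]) = 9.244 + log(0.025/0.24)
pH = 9.244 + (-0.982) = 8.26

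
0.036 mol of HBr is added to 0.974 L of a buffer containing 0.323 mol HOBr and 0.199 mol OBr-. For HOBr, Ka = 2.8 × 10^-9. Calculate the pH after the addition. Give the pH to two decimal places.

pH = 8.21

Added H+ converts OBr- to HOBr: HOBr → 0.359 mol, OBr- → 0.163 mol.
pKa = −log(2.8 × 10^-9) = 8.553
pH = pKa + log(n_OBr-/n_HOBr) = 8.553 + log(0.163/0.359) = 8.553 + (-0.343)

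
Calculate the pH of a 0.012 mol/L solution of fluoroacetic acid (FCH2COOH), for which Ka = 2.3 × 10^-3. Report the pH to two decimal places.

pH = 2.37

FCH2COOH ⇌ FCH2COO- + H+
From the ICE table, Ka = x²/(0.012 − x) = 2.3 × 10^-3.
The 5% rule fails; solving x² + Ka·x − Ka·C₀ = 0 exactly:
x = (−Ka + √(Ka² + 4·Ka·C₀))/2 = 4.23 × 10^-3 M
pH = −log(4.23 × 10^-3) = 2.37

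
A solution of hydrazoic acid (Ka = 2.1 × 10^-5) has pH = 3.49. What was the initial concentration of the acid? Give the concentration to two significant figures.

[H+] = 10^(-3.49) = 3.24 × 10^-4 M = x
Ka = x²/(C₀ − x) ⇒ C₀ = x + x²/Ka
C₀ = 3.24 × 10^-4 + (3.24 × 10^-4)²/(2.1 × 10^-5) = 5.32 × 10^-3 M

C₀ = 5.3 × 10^-3 M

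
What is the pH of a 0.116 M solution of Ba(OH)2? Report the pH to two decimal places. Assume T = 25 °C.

Ba(OH)2 is a strong base (each formula unit releases 2 OH-); [OH-] = 0.232 M.
pOH = -log(0.232) = 0.63
pH = 14.00 - 0.63 = 13.37

pH = 13.37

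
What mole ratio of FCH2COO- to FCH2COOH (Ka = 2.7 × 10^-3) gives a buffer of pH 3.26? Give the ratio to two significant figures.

pKa = -log(2.7 × 10^-3) = 2.569
pH = pKa + log(r) ⇒ log(r) = 3.26 − 2.569 = +0.691
r = [FCH2COO-]/[FCH2COOH] = 10^(+0.691) = 4.91

ratio = 4.9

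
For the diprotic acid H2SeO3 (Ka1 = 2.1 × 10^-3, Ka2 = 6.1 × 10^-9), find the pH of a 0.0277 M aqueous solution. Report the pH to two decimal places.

Ka1 ≫ Ka2, so treat the first dissociation as the only significant source of H+.
Ka1 = x²/(0.0277 − x) = 2.1 × 10^-3
Solving the quadratic: x = (−Ka1 + √(Ka1² + 4·Ka1·C₀))/2 = 6.65 × 10^-3 M
pH = −log(6.65 × 10^-3) = 2.18

pH = 2.18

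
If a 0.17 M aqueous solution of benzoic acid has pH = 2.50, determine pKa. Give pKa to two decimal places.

[H+] = 10^(-2.50) = 3.16 × 10^-3 M
At equilibrium [HA] = 0.17 − 3.16 × 10^-3 = 1.67 × 10^-1 M
Ka = [H+][A-]/[HA] = (3.16 × 10^-3)² / 1.67 × 10^-1 = 5.98 × 10^-5
pKa = -log(5.98 × 10^-5) = 4.22

pKa = 4.22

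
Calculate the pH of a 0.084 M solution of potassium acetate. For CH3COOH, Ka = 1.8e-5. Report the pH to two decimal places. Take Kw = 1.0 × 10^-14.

CH3COO- is the conjugate base of the weak acid CH3COOH.
Kb = Kw/Ka = 1.0×10^-14 / 1.8 × 10^-5 = 5.56 × 10^-10
Kb = [OH-]²/(0.084 − [OH-]) = 5.56 × 10^-10
Since Kb ≪ C₀, [OH-] ≈ √(Kb·C₀) = 6.83 × 10^-6 M.
Check: 0.0081% ionized — well under 5%, approximation valid.
pOH = −log(6.83 × 10^-6) = 5.17; pH = 14.00 − 5.17 = 8.83

pH = 8.83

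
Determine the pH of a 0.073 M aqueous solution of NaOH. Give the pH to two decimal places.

NaOH is a strong base; [OH-] = 0.073 M.
pOH = -log(0.073) = 1.14
pH = 14.00 - 1.14 = 12.86

pH = 12.86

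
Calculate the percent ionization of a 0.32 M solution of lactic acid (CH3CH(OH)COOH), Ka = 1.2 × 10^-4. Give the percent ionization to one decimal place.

1.9%

CH3CH(OH)COOH ⇌ CH3CH(OH)COO- + H+; let x = [H+] at equilibrium.
x ≈ √(Ka·C₀) = √(1.2 × 10^-4 × 0.32) = 6.20 × 10^-3 M
% ionization = x/C₀ × 100% = 6.20 × 10^-3/0.32 × 100% = 1.9%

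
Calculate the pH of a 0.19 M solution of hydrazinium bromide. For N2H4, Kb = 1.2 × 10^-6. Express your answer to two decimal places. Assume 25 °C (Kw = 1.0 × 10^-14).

pH = 4.40

N2H5+ is the conjugate acid of the weak base N2H4.
Ka = Kw/Kb = 1.0×10^-14 / 1.2 × 10^-6 = 8.33 × 10^-9
Ka = [H+]²/(0.19 − [H+]) = 8.33 × 10^-9
Neglecting [H+] in the denominator: [H+] = √(8.33 × 10^-9 × 0.19) = 3.98 × 10^-5 M
pH = −log[H+] = −log(3.98 × 10^-5) = 4.40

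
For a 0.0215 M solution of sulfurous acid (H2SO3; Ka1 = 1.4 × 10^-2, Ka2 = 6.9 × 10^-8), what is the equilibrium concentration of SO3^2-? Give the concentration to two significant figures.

First ionization gives [H+] ≈ [HSO3-] = 1.17 × 10^-2 M.
Second step: Ka2 = [H+][SO3^2-]/[HSO3-] ≈ [SO3^2-] (since [H+] ≈ [HSO3-]).
So [SO3^2-] ≈ Ka2.

6.9 × 10^-8 M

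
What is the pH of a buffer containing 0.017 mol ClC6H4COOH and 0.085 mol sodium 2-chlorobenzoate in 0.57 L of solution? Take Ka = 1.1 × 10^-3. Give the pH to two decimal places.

pKa = −log(1.1 × 10^-3) = 2.959
Henderson–Hasselbalch: pH = pKa + log([ClC6H4COO-]/[ClC6H4COOH]) = 2.959 + log(0.085/0.017)
pH = 2.959 + (+0.699) = 3.66

pH = 3.66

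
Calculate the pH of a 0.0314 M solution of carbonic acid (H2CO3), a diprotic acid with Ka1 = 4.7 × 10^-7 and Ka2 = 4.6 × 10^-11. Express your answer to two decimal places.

Since Ka1 ≫ Ka2, the first ionization dominates [H+].
Ka1 = x²/(0.0314 − x) = 4.7 × 10^-7
x ≈ √(4.7 × 10^-7 × 0.0314) = 1.21 × 10^-4 M
pH = −log(1.21 × 10^-4) = 3.92

pH = 3.92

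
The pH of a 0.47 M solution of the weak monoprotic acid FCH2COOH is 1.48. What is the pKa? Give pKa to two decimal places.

pKa = 2.60

[H+] = 10^(-1.48) = 3.31 × 10^-2 M
At equilibrium [HA] = 0.47 − 3.31 × 10^-2 = 4.37 × 10^-1 M
Ka = [H+][A-]/[HA] = (3.31 × 10^-2)² / 4.37 × 10^-1 = 2.51 × 10^-3
pKa = -log(2.51 × 10^-3) = 2.60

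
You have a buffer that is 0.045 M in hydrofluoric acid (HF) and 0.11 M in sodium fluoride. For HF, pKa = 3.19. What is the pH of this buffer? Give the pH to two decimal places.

Henderson–Hasselbalch: pH = pKa + log([F-]/[HF]) = 3.19 + log(0.11/0.045)
pH = 3.19 + (+0.388) = 3.58

pH = 3.58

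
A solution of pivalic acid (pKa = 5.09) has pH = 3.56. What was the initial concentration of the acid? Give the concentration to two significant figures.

[H+] = 10^(-3.56) = 2.75 × 10^-4 M = x
Ka = 10^(−5.09) = 8.13 × 10^-6
Ka = x²/(C₀ − x) ⇒ C₀ = x + x²/Ka
C₀ = 2.75 × 10^-4 + (2.75 × 10^-4)²/(8.13 × 10^-6) = 9.58 × 10^-3 M

C₀ = 9.6 × 10^-3 M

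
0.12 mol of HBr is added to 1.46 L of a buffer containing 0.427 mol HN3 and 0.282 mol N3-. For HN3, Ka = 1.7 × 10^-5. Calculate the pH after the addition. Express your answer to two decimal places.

After neutralization: n(HN3) = 0.547 mol, n(N3-) = 0.162 mol.
pKa = −log(1.7 × 10^-5) = 4.770
pH = pKa + log(n_N3-/n_HN3) = 4.770 + log(0.162/0.547) = 4.770 + (-0.528)

pH = 4.24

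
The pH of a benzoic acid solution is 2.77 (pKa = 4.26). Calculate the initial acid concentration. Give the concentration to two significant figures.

[H+] = 10^(-2.77) = 1.70 × 10^-3 M = x
Ka = 10^(−4.26) = 5.50 × 10^-5
Ka = x²/(C₀ − x) ⇒ C₀ = x + x²/Ka
C₀ = 1.70 × 10^-3 + (1.70 × 10^-3)²/(5.50 × 10^-5) = 5.42 × 10^-2 M

C₀ = 5.4 × 10^-2 M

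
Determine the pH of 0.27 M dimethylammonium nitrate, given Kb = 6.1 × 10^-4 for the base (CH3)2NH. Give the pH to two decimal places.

pH = 5.68

(CH3)2NH2+ is the conjugate acid of the weak base (CH3)2NH.
Ka = Kw/Kb = 1.0×10^-14 / 6.1 × 10^-4 = 1.64 × 10^-11
Let x = [H+] at equilibrium. Ka = x²/(0.27 − x).
Since Ka ≪ C₀, x ≈ √(Ka·C₀) = 2.10 × 10^-6 M.
pH = −log[H+] = −log(2.10 × 10^-6) = 5.68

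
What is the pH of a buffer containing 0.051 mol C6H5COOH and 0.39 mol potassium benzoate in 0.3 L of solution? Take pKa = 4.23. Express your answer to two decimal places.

pH = 5.11

Using pH = pKa + log([base]/[acid]) with [base]/[acid] = 0.39/0.051:
pH = 4.23 + (+0.883) = 5.11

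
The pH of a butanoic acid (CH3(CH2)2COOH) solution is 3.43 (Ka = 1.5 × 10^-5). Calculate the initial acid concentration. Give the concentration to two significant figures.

[H+] = 10^(-3.43) = 3.72 × 10^-4 M = x
Ka = x²/(C₀ − x) ⇒ C₀ = x + x²/Ka
C₀ = 3.72 × 10^-4 + (3.72 × 10^-4)²/(1.5 × 10^-5) = 9.60 × 10^-3 M

C₀ = 9.6 × 10^-3 M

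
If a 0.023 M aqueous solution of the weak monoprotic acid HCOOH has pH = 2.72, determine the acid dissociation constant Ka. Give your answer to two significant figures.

[H+] = 10^(-2.72) = 1.91 × 10^-3 M
At equilibrium [HA] = 0.023 − 1.91 × 10^-3 = 2.11 × 10^-2 M
Ka = [H+][A-]/[HA] = (1.91 × 10^-3)² / 2.11 × 10^-2 = 1.7 × 10^-4

Ka = 1.7 × 10^-4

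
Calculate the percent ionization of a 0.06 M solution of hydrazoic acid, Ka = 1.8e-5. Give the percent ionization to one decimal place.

HN3 ⇌ N3- + H+; let x = [H+] at equilibrium.
x ≈ √(Ka·C₀) = √(1.8 × 10^-5 × 0.06) = 1.04 × 10^-3 M
% ionization = x/C₀ × 100% = 1.04 × 10^-3/0.06 × 100% = 1.7%

1.7%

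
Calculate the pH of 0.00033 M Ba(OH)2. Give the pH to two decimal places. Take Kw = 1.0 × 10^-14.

Ba(OH)2 is a strong base (each formula unit releases 2 OH-); [OH-] = 0.00066 M.
pOH = -log(0.00066) = 3.18
pH = 14.00 - 3.18 = 10.82

pH = 10.82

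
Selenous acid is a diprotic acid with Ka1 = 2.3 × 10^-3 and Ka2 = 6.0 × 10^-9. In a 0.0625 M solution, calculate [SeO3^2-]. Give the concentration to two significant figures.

6.0 × 10^-9 M

First ionization gives [H+] ≈ [HSeO3-] = 1.09 × 10^-2 M.
Second step: Ka2 = [H+][SeO3^2-]/[HSeO3-] ≈ [SeO3^2-] (since [H+] ≈ [HSeO3-]).
So [SeO3^2-] ≈ Ka2.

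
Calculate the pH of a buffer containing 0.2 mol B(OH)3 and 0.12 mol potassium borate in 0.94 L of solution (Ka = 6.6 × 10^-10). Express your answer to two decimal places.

pH = 8.96

pKa = −log(6.6 × 10^-10) = 9.180
Using pH = pKa + log([base]/[acid]) with [base]/[acid] = 0.12/0.2:
pH = 9.180 + (-0.222) = 8.96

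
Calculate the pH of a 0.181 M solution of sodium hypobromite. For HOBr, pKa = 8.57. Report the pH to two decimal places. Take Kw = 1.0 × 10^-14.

OBr- is the conjugate base of the weak acid HOBr.
Ka = 10^(−8.57) = 2.69 × 10^-9
Kb = Kw/Ka = 1.0×10^-14 / 2.69 × 10^-9 = 3.72 × 10^-6
From the ICE table, Kb = x²/(0.181 − x) = 3.72 × 10^-6.
Since Kb ≪ C₀, x ≈ √(Kb·C₀) = 8.21 × 10^-4 M.
pOH = −log(8.21 × 10^-4) = 3.09; pH = 14.00 − 3.09 = 10.91

pH = 10.91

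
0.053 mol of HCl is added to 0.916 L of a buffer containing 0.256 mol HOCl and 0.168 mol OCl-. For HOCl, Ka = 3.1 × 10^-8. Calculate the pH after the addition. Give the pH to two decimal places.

Added H+ converts OCl- to HOCl: HOCl → 0.309 mol, OCl- → 0.115 mol.
pKa = −log(3.1 × 10^-8) = 7.509
pH = pKa + log([A⁻]/[HA]) = 7.509 + log(0.115/0.309) = 7.509 -0.429

pH = 7.08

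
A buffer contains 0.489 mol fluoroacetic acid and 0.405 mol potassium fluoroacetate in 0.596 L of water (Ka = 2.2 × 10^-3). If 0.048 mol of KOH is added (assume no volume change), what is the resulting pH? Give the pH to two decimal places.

pH = 2.67

OH- converts FCH2COOH to FCH2COO-: FCH2COOH → 0.441 mol, FCH2COO- → 0.453 mol.
pKa = −log(2.2 × 10^-3) = 2.658
pH = pKa + log(n_FCH2COO-/n_FCH2COOH) = 2.658 + log(0.453/0.441) = 2.658 + (+0.012)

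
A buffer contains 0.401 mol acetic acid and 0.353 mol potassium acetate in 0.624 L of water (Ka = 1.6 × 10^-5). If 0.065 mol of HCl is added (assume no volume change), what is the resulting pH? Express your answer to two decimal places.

After neutralization: n(CH3COOH) = 0.466 mol, n(CH3COO-) = 0.288 mol.
pKa = −log(1.6 × 10^-5) = 4.796
Henderson–Hasselbalch with mole ratio 0.288/0.466: pH = 4.796 + (-0.209)

pH = 4.59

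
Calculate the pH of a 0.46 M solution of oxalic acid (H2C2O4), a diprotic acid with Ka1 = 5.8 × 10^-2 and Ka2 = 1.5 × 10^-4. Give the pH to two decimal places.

pH = 0.86

Since Ka1 ≫ Ka2, the first ionization dominates [H+].
Ka1 = x²/(0.46 − x) = 5.8 × 10^-2
Solving the quadratic: x = (−Ka1 + √(Ka1² + 4·Ka1·C₀))/2 = 1.37 × 10^-1 M
pH = −log(1.37 × 10^-1) = 0.86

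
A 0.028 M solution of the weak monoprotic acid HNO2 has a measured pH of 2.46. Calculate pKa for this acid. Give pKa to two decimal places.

[H+] = 10^(-2.46) = 3.47 × 10^-3 M
At equilibrium [HA] = 0.028 − 3.47 × 10^-3 = 2.45 × 10^-2 M
Ka = [H+][A-]/[HA] = (3.47 × 10^-3)² / 2.45 × 10^-2 = 4.91 × 10^-4
pKa = -log(4.91 × 10^-4) = 3.31

pKa = 3.31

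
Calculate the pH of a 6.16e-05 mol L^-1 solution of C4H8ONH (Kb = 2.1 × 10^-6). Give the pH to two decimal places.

C4H8ONH + H2O ⇌ C4H8ONH2+ + OH-
From the ICE table, Kb = x²/(6.16e-05 − x) = 2.1 × 10^-6.
x is not negligible relative to C₀; solve x² + 2.1e-06·x − 1.29e-10 = 0.
x = (−Kb + √(Kb² + 4·Kb·C₀))/2 = 1.04 × 10^-5 M
pOH = 4.98, so pH = 14.00 − pOH = 9.02

pH = 9.02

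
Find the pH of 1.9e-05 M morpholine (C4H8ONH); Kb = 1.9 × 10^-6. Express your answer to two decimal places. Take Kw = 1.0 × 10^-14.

pH = 8.71

C4H8ONH + H2O ⇌ C4H8ONH2+ + OH-
From the ICE table, Kb = x²/(1.9e-05 − x) = 1.9 × 10^-6.
Here C₀/Kb ≈ 10, so the small-x approximation fails. Use the quadratic:
x = (−Kb + √(Kb² + 4·Kb·C₀))/2 = 5.13 × 10^-6 M
pOH = −log(5.13 × 10^-6) = 5.29; pH = 14.00 − 5.29 = 8.71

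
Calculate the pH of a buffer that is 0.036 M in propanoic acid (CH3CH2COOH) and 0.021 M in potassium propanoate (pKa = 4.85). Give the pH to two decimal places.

Using pH = pKa + log([base]/[acid]) with [base]/[acid] = 0.021/0.036:
pH = 4.85 + (-0.234) = 4.62

pH = 4.62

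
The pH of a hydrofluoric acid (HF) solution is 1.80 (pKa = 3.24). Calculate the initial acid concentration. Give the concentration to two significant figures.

[H+] = 10^(-1.80) = 1.58 × 10^-2 M = x
Ka = 10^(−3.24) = 5.75 × 10^-4
Ka = x²/(C₀ − x) ⇒ C₀ = x + x²/Ka
C₀ = 1.58 × 10^-2 + (1.58 × 10^-2)²/(5.75 × 10^-4) = 4.50 × 10^-1 M

C₀ = 4.5 × 10^-1 M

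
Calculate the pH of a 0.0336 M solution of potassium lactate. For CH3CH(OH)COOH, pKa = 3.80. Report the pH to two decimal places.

pH = 8.16

CH3CH(OH)COO- is the conjugate base of the weak acid CH3CH(OH)COOH.
Ka = 10^(−3.80) = 1.58 × 10^-4
Kb = Kw/Ka = 1.0×10^-14 / 1.58 × 10^-4 = 6.33 × 10^-11
Kb = [OH-]²/(0.0336 − [OH-]) = 6.33 × 10^-11
Since Kb ≪ C₀, [OH-] ≈ √(Kb·C₀) = 1.46 × 10^-6 M.
Check: 0.0043% ionized — well under 5%, approximation valid.
pOH = 5.84, so pH = 14.00 − pOH = 8.16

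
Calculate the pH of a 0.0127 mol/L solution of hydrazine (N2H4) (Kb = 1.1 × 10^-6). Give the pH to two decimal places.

pH = 10.07

N2H4 + H2O ⇌ N2H5+ + OH-
Let x = [OH-] at equilibrium. Kb = x²/(0.0127 − x).
Since Kb ≪ C₀, x ≈ √(Kb·C₀) = 1.18 × 10^-4 M.
(x/C₀ = 0.93% < 5%, so the approximation holds.)
pOH = −log(1.18 × 10^-4) = 3.93; pH = 14.00 − 3.93 = 10.07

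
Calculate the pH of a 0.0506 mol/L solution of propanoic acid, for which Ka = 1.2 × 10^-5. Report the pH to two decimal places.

pH = 3.11

CH3CH2COOH ⇌ CH3CH2COO- + H+
From the ICE table, Ka = [H+]²/(0.0506 − [H+]) = 1.2 × 10^-5.
Since Ka ≪ C₀, [H+] ≈ √(Ka·C₀) = 7.79 × 10^-4 M.
pH = −log(7.79 × 10^-4) = 3.11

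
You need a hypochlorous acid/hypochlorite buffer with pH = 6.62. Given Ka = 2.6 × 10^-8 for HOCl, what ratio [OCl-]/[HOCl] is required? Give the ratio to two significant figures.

ratio = 0.11

pKa = -log(2.6 × 10^-8) = 7.585
pH = pKa + log(r) ⇒ log(r) = 6.62 − 7.585 = -0.965
r = [OCl-]/[HOCl] = 10^(-0.965) = 0.108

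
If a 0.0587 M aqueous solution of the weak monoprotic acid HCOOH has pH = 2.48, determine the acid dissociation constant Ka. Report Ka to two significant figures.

Ka = 2.0 × 10^-4

[H+] = 10^(-2.48) = 3.31 × 10^-3 M
At equilibrium [HA] = 0.0587 − 3.31 × 10^-3 = 5.54 × 10^-2 M
Ka = [H+][A-]/[HA] = (3.31 × 10^-3)² / 5.54 × 10^-2 = 2.0 × 10^-4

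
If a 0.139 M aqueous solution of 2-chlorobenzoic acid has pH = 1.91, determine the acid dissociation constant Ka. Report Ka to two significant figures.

[H+] = 10^(-1.91) = 1.23 × 10^-2 M
At equilibrium [HA] = 0.139 − 1.23 × 10^-2 = 1.27 × 10^-1 M
Ka = [H+][A-]/[HA] = (1.23 × 10^-2)² / 1.27 × 10^-1 = 1.2 × 10^-3

Ka = 1.2 × 10^-3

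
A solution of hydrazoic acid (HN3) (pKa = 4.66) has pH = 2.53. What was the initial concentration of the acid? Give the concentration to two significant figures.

C₀ = 4.0 × 10^-1 M

[H+] = 10^(-2.53) = 2.95 × 10^-3 M = x
Ka = 10^(−4.66) = 2.19 × 10^-5
Ka = x²/(C₀ − x) ⇒ C₀ = x + x²/Ka
C₀ = 2.95 × 10^-3 + (2.95 × 10^-3)²/(2.19 × 10^-5) = 4.00 × 10^-1 M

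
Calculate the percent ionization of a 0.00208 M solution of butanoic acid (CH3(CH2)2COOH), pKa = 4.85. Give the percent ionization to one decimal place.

CH3(CH2)2COOH ⇌ CH3(CH2)2COO- + H+; let x = [H+] at equilibrium.
Ka = 10^(−4.85) = 1.41 × 10^-5
Solve x² + 1.41e-05x − 2.93e-08 = 0 → x = 1.64 × 10^-4 M
% ionization = x/C₀ × 100% = 1.64 × 10^-4/0.00208 × 100% = 7.9%

7.9%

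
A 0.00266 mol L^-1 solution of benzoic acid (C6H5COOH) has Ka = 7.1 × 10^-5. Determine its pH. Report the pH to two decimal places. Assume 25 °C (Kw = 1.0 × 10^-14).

pH = 3.40

C6H5COOH ⇌ C6H5COO- + H+
From the ICE table, Ka = x²/(0.00266 − x) = 7.1 × 10^-5.
x is not negligible relative to C₀; solve x² + 7.1e-05·x − 1.89e-07 = 0.
x = [−7.1e-05 + √(7.1e-05² + 7.55e-07)]/2 = 4.01 × 10^-4 M
pH = −log(4.01 × 10^-4) = 3.40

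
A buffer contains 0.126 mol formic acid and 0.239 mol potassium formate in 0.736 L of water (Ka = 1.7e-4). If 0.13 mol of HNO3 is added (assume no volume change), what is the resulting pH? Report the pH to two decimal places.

Added H+ converts HCOO- to HCOOH: HCOOH → 0.256 mol, HCOO- → 0.109 mol.
pKa = −log(1.7 × 10^-4) = 3.770
pH = pKa + log(n_HCOO-/n_HCOOH) = 3.770 + log(0.109/0.256) = 3.770 + (-0.371)

pH = 3.40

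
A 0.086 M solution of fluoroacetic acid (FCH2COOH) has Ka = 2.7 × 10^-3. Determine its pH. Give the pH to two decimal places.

pH = 1.86

FCH2COOH ⇌ FCH2COO- + H+
Ka = [H+]²/(0.086 − [H+]) = 2.7 × 10^-3
Here C₀/Ka ≈ 31.9, so the small-[H+] approximation fails. Use the quadratic:
[H+] = [−0.0027 + √(0.0027² + 0.000929)]/2 = 1.39 × 10^-2 M
pH = −log[H+] = −log(1.39 × 10^-2) = 1.86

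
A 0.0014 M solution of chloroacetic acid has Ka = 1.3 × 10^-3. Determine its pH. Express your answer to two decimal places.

ClCH2COOH ⇌ ClCH2COO- + H+
Ka = [H+]²/(0.0014 − [H+]) = 1.3 × 10^-3
The 5% rule fails; solving [H+]² + Ka·[H+] − Ka·C₀ = 0 exactly:
[H+] = (−Ka + √(Ka² + 4·Ka·C₀))/2 = 8.47 × 10^-4 M
pH = −log(8.47 × 10^-4) = 3.07

pH = 3.07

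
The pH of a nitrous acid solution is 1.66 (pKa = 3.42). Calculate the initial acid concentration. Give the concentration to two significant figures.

[H+] = 10^(-1.66) = 2.19 × 10^-2 M = x
Ka = 10^(−3.42) = 3.80 × 10^-4
Ka = x²/(C₀ − x) ⇒ C₀ = x + x²/Ka
C₀ = 2.19 × 10^-2 + (2.19 × 10^-2)²/(3.80 × 10^-4) = 1.28 M

C₀ = 1.3 M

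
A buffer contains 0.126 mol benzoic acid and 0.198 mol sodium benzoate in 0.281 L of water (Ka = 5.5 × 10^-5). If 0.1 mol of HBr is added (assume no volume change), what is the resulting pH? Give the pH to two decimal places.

pH = 3.90

After neutralization: n(C6H5COOH) = 0.226 mol, n(C6H5COO-) = 0.098 mol.
pKa = −log(5.5 × 10^-5) = 4.260
Henderson–Hasselbalch with mole ratio 0.098/0.226: pH = 4.260 + (-0.363)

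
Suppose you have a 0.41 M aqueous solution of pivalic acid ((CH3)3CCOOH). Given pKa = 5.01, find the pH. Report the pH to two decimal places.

pH = 2.70

(CH3)3CCOOH ⇌ (CH3)3CCOO- + H+
Ka = 10^(−5.01) = 9.77 × 10^-6
Ka = [H+]²/(0.41 − [H+]) = 9.77 × 10^-6
Neglecting [H+] in the denominator: [H+] = √(9.77 × 10^-6 × 0.41) = 2.00 × 10^-3 M
([H+]/C₀ = 0.49% < 5%, so the approximation holds.)
pH = −log(2.00 × 10^-3) = 2.70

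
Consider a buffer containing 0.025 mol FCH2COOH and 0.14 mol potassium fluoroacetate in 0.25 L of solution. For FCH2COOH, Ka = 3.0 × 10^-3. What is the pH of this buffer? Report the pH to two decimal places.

pH = 3.27

pKa = −log(3.0 × 10^-3) = 2.523
Henderson–Hasselbalch: pH = pKa + log([FCH2COO-]/[FCH2COOH]) = 2.523 + log(0.14/0.025)
pH = 2.523 + (+0.748) = 3.27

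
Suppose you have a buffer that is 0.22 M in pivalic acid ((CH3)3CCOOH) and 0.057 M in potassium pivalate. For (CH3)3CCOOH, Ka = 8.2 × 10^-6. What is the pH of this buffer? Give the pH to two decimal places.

pKa = −log(8.2 × 10^-6) = 5.086
pH = pKa + log([A⁻]/[HA]) = 5.086 + log(0.057/0.22)
pH = 5.086 + (-0.587) = 4.50

pH = 4.50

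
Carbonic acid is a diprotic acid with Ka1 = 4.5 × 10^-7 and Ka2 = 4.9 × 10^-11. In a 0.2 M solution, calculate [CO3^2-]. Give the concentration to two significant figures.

4.9 × 10^-11 M

First ionization gives [H+] ≈ [HCO3-] = 3.00 × 10^-4 M.
Second step: Ka2 = [H+][CO3^2-]/[HCO3-] ≈ [CO3^2-] (since [H+] ≈ [HCO3-]).
So [CO3^2-] ≈ Ka2.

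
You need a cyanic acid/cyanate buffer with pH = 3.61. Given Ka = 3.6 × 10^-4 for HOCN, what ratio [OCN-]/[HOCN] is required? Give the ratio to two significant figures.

pKa = -log(3.6 × 10^-4) = 3.444
pH = pKa + log(r) ⇒ log(r) = 3.61 − 3.444 = +0.166
r = [OCN-]/[HOCN] = 10^(+0.166) = 1.47

ratio = 1.5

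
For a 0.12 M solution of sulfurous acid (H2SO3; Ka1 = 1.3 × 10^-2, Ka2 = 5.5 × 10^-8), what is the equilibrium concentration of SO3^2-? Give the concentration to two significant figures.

5.5 × 10^-8 M

First ionization gives [H+] ≈ [HSO3-] = 3.35 × 10^-2 M.
Second step: Ka2 = [H+][SO3^2-]/[HSO3-] ≈ [SO3^2-] (since [H+] ≈ [HSO3-]).
So [SO3^2-] ≈ Ka2.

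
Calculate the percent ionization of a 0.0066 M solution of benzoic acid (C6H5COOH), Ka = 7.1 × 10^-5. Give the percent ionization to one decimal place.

9.8%

C6H5COOH ⇌ C6H5COO- + H+; let x = [H+] at equilibrium.
Solve x² + 7.1e-05x − 4.69e-07 = 0 → x = 6.50 × 10^-4 M
% ionization = x/C₀ × 100% = 6.50 × 10^-4/0.0066 × 100% = 9.8%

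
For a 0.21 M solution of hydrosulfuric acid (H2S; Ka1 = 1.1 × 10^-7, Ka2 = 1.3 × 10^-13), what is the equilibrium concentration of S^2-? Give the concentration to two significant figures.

1.3 × 10^-13 M

First ionization gives [H+] ≈ [HS-] = 1.52 × 10^-4 M.
Second step: Ka2 = [H+][S^2-]/[HS-] ≈ [S^2-] (since [H+] ≈ [HS-]).
So [S^2-] ≈ Ka2.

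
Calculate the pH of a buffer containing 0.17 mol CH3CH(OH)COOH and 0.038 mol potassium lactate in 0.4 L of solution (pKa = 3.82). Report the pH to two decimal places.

pH = 3.17

Using pH = pKa + log([base]/[acid]) with [base]/[acid] = 0.038/0.17:
pH = 3.82 + (-0.651) = 3.17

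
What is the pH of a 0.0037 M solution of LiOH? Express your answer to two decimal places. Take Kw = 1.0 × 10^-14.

LiOH is a strong base; [OH-] = 0.0037 M.
pOH = -log(0.0037) = 2.43
pH = 14.00 - 2.43 = 11.57

pH = 11.57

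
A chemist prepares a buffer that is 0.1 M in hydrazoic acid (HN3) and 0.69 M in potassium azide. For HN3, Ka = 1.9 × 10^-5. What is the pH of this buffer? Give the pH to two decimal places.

pH = 5.56

pKa = −log(1.9 × 10^-5) = 4.721
Henderson–Hasselbalch: pH = pKa + log([N3-]/[HN3]) = 4.721 + log(0.69/0.1)
pH = 4.721 + (+0.839) = 5.56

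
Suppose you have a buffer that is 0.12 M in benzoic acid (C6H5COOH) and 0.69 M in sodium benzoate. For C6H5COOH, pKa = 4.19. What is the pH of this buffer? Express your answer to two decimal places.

pH = 4.95

Henderson–Hasselbalch: pH = pKa + log([C6H5COO-]/[C6H5COOH]) = 4.19 + log(0.69/0.12)
pH = 4.19 + (+0.760) = 4.95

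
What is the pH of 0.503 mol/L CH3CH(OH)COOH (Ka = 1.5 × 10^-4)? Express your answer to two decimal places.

CH3CH(OH)COOH ⇌ CH3CH(OH)COO- + H+
From the ICE table, Ka = [H+]²/(0.503 − [H+]) = 1.5 × 10^-4.
Assume [H+] ≪ 0.503: [H+] ≈ √(1.5 × 10^-4 × 0.503) = 8.69 × 10^-3 M
pH = −log[H+] = −log(8.69 × 10^-3) = 2.06

pH = 2.06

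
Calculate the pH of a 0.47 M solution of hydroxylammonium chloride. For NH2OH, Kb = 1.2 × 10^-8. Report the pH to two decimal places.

pH = 3.20

NH3OH+ is the conjugate acid of the weak base NH2OH.
Ka = Kw/Kb = 1.0×10^-14 / 1.2 × 10^-8 = 8.33 × 10^-7
Let x = [H+] at equilibrium. Ka = x²/(0.47 − x).
Assume x ≪ 0.47: x ≈ √(8.33 × 10^-7 × 0.47) = 6.26 × 10^-4 M
(x/C₀ = 0.13% < 5%, so the approximation holds.)
pH = −log(6.26 × 10^-4) = 3.20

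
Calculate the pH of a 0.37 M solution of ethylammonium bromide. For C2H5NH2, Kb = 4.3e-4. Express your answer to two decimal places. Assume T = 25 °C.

pH = 5.53

C2H5NH3+ is the conjugate acid of the weak base C2H5NH2.
Ka = Kw/Kb = 1.0×10^-14 / 4.3 × 10^-4 = 2.33 × 10^-11
Ka = [H+]²/(0.37 − [H+]) = 2.33 × 10^-11
Neglecting [H+] in the denominator: [H+] = √(2.33 × 10^-11 × 0.37) = 2.94 × 10^-6 M
([H+]/C₀ = 0.00079% < 5%, so the approximation holds.)
pH = −log[H+] = −log(2.94 × 10^-6) = 5.53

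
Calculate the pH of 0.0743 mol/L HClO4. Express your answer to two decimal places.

pH = 1.13

HClO4 is a strong acid and dissociates completely, so [H+] = 0.0743 M.
pH = -log(0.0743) = 1.13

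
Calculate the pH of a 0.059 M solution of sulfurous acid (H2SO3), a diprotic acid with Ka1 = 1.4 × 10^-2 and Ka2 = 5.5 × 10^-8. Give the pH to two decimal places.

Since Ka1 ≫ Ka2, the first ionization dominates [H+].
Ka1 = x²/(0.059 − x) = 1.4 × 10^-2
Solving the quadratic: x = (−Ka1 + √(Ka1² + 4·Ka1·C₀))/2 = 2.26 × 10^-2 M
pH = −log(2.26 × 10^-2) = 1.65

pH = 1.65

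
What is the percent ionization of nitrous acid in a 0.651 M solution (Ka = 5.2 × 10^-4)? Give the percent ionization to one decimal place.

HNO2 ⇌ NO2- + H+; let x = [H+] at equilibrium.
x ≈ √(Ka·C₀) = √(5.2 × 10^-4 × 0.651) = 1.84 × 10^-2 M
% ionization = x/C₀ × 100% = 1.84 × 10^-2/0.651 × 100% = 2.8%

2.8%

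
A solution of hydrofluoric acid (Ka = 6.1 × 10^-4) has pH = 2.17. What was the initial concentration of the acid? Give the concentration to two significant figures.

C₀ = 8.2 × 10^-2 M

[H+] = 10^(-2.17) = 6.76 × 10^-3 M = x
Ka = x²/(C₀ − x) ⇒ C₀ = x + x²/Ka
C₀ = 6.76 × 10^-3 + (6.76 × 10^-3)²/(6.1 × 10^-4) = 8.17 × 10^-2 M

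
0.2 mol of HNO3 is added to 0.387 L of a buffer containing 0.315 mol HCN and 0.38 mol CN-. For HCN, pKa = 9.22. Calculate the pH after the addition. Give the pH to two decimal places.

pH = 8.76

Added H+ converts CN- to HCN: HCN → 0.515 mol, CN- → 0.18 mol.
pH = pKa + log(n_CN-/n_HCN) = 9.22 + log(0.18/0.515) = 9.22 + (-0.457)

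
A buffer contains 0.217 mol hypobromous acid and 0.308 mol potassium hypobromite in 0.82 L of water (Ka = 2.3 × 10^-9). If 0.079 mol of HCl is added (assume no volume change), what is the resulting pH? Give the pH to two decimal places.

pH = 8.53

Added H+ converts OBr- to HOBr: HOBr → 0.296 mol, OBr- → 0.229 mol.
pKa = −log(2.3 × 10^-9) = 8.638
Henderson–Hasselbalch with mole ratio 0.229/0.296: pH = 8.638 + (-0.111)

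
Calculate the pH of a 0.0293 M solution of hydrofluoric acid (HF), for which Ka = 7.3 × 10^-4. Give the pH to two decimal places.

HF ⇌ F- + H+
From the ICE table, Ka = x²/(0.0293 − x) = 7.3 × 10^-4.
x is not negligible relative to C₀; solve x² + 0.00073·x − 2.14e-05 = 0.
x = (−Ka + √(Ka² + 4·Ka·C₀))/2 = 4.27 × 10^-3 M
pH = −log[H+] = −log(4.27 × 10^-3) = 2.37

pH = 2.37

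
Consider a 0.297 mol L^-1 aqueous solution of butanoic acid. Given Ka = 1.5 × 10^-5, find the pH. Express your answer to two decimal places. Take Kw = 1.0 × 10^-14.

CH3(CH2)2COOH ⇌ CH3(CH2)2COO- + H+
Let x = [H+] at equilibrium. Ka = x²/(0.297 − x).
Neglecting x in the denominator: x = √(1.5 × 10^-5 × 0.297) = 2.11 × 10^-3 M
(x/C₀ = 0.71% < 5%, so the approximation holds.)
pH = −log[H+] = −log(2.11 × 10^-3) = 2.68

pH = 2.68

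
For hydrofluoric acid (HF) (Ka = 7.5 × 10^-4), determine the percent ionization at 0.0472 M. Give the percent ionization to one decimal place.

11.8%

HF ⇌ F- + H+; let x = [H+] at equilibrium.
Ka = x²/(C₀ − x); solving the quadratic gives x = 5.59 × 10^-3 M.
% ionization = x/C₀ × 100% = 5.59 × 10^-3/0.0472 × 100% = 11.8%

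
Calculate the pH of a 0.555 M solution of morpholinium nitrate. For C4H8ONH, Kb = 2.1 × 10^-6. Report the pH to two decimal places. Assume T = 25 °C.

pH = 4.29

C4H8ONH2+ is the conjugate acid of the weak base C4H8ONH.
Ka = Kw/Kb = 1.0×10^-14 / 2.1 × 10^-6 = 4.76 × 10^-9
From the ICE table, Ka = [H+]²/(0.555 − [H+]) = 4.76 × 10^-9.
Assume [H+] ≪ 0.555: [H+] ≈ √(4.76 × 10^-9 × 0.555) = 5.14 × 10^-5 M
([H+]/C₀ = 0.0093% < 5%, so the approximation holds.)
pH = −log(5.14 × 10^-5) = 4.29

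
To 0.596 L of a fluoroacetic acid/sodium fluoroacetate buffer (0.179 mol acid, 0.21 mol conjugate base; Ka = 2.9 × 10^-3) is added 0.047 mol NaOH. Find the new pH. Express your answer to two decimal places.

pH = 2.83

After neutralization: n(FCH2COOH) = 0.132 mol, n(FCH2COO-) = 0.257 mol.
pKa = −log(2.9 × 10^-3) = 2.538
Henderson–Hasselbalch with mole ratio 0.257/0.132: pH = 2.538 + (+0.289)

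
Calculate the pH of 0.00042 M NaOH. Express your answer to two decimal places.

pH = 10.62

NaOH is a strong base; [OH-] = 0.00042 M.
pOH = -log(0.00042) = 3.38
pH = 14.00 - 3.38 = 10.62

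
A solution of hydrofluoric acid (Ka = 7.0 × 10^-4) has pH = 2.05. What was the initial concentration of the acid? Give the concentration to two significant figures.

C₀ = 1.2 × 10^-1 M

[H+] = 10^(-2.05) = 8.91 × 10^-3 M = x
Ka = x²/(C₀ − x) ⇒ C₀ = x + x²/Ka
C₀ = 8.91 × 10^-3 + (8.91 × 10^-3)²/(7.0 × 10^-4) = 1.22 × 10^-1 M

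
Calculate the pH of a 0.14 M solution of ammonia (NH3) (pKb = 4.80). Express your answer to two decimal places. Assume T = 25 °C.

pH = 11.17

NH3 + H2O ⇌ NH4+ + OH-
Kb = 10^(−4.80) = 1.58 × 10^-5
From the ICE table, Kb = x²/(0.14 − x) = 1.58 × 10^-5.
Since Kb ≪ C₀, x ≈ √(Kb·C₀) = 1.49 × 10^-3 M.
(x/C₀ = 1.1% < 5%, so the approximation holds.)
pOH = 2.83, so pH = 14.00 − pOH = 11.17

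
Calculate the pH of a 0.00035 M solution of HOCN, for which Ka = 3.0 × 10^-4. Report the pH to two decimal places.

HOCN ⇌ OCN- + H+
Ka = [H+]²/(0.00035 − [H+]) = 3.0 × 10^-4
The 5% rule fails; solving [H+]² + Ka·[H+] − Ka·C₀ = 0 exactly:
[H+] = (−Ka + √(Ka² + 4·Ka·C₀))/2 = 2.07 × 10^-4 M
pH = −log(2.07 × 10^-4) = 3.68

pH = 3.68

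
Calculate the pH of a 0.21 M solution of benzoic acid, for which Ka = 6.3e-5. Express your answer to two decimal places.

pH = 2.44

C6H5COOH ⇌ C6H5COO- + H+
From the ICE table, Ka = x²/(0.21 − x) = 6.3 × 10^-5.
Assume x ≪ 0.21: x ≈ √(6.3 × 10^-5 × 0.21) = 3.64 × 10^-3 M
(x/C₀ = 1.7% < 5%, so the approximation holds.)
pH = −log[H+] = −log(3.64 × 10^-3) = 2.44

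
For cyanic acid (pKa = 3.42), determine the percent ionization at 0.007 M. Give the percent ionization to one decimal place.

20.7%

HOCN ⇌ OCN- + H+; let x = [H+] at equilibrium.
Ka = 10^(−3.42) = 3.80 × 10^-4
Ka = x²/(C₀ − x); solving the quadratic gives x = 1.45 × 10^-3 M.
% ionization = x/C₀ × 100% = 1.45 × 10^-3/0.007 × 100% = 20.7%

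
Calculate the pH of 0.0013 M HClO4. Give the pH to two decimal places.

HClO4 is a strong acid and dissociates completely, so [H+] = 0.0013 M.
pH = -log(0.0013) = 2.89

pH = 2.89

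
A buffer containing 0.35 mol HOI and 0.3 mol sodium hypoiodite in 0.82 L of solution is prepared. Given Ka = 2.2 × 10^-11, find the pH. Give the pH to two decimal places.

pKa = −log(2.2 × 10^-11) = 10.658
pH = pKa + log([A⁻]/[HA]) = 10.658 + log(0.3/0.35)
pH = 10.658 + (-0.067) = 10.59

pH = 10.59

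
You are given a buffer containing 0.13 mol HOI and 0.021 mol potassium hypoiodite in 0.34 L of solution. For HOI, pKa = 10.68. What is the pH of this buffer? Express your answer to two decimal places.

pH = 9.89

Using pH = pKa + log([base]/[acid]) with [base]/[acid] = 0.021/0.13:
pH = 10.68 + (-0.792) = 9.89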